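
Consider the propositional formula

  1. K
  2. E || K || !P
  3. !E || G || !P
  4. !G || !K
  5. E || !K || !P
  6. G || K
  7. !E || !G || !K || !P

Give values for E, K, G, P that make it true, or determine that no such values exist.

E = True, K = True, G = False, P = False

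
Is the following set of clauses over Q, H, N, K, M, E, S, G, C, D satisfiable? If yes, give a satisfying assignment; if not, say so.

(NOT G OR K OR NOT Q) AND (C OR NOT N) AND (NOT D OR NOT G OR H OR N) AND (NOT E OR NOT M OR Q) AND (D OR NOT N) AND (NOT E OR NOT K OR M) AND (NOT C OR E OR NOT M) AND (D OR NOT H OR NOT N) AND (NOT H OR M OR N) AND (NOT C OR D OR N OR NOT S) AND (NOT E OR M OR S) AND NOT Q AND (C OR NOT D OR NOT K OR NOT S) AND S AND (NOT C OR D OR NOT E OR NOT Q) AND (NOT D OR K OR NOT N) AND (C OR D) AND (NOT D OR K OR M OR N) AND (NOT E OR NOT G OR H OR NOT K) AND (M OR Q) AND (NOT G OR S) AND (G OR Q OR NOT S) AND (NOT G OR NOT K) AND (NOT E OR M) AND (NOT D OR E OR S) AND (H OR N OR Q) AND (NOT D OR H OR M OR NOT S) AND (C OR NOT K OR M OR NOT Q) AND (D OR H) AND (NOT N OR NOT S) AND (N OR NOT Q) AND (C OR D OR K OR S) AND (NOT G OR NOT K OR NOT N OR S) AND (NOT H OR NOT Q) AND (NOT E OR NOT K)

Unit clause (NOT Q) forces Q = False.
Unit clause (S) forces S = True.
In (M OR Q) only M is left, so M = True.
In (G OR Q OR NOT S) only G is left, so G = True.
In (NOT G OR NOT K) only NOT K is left, so K = False.
In (NOT N OR NOT S) only NOT N is left, so N = False.
In (NOT E OR NOT M OR Q) only NOT E is left, so E = False.
In (NOT C OR E OR NOT M) only NOT C is left, so C = False.
In (C OR D) only D is left, so D = True.
In (H OR N OR Q) only H is left, so H = True.
All clauses satisfied.

Q = False; H = True; N = False; K = False; M = True; E = False; S = True; G = True; C = False; D = True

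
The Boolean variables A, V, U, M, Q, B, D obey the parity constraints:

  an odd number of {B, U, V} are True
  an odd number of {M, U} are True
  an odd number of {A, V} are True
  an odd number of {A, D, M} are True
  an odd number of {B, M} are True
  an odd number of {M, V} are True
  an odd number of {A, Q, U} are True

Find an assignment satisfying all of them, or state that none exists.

A: False, V: True, U: True, M: False, Q: False, B: True, D: True

{B, U, V}: 3 true → odd ✓
{M, U}: 1 true → odd ✓
{A, V}: 1 true → odd ✓
{A, D, M}: 1 true → odd ✓
{B, M}: 1 true → odd ✓
{M, V}: 1 true → odd ✓
{A, Q, U}: 1 true → odd ✓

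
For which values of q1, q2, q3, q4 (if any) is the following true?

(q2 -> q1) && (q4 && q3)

q1 = False; q2 = False; q3 = True; q4 = True

  q2 -> q1 = True
  q4 && q3 = True
Both conjuncts True, so the formula holds.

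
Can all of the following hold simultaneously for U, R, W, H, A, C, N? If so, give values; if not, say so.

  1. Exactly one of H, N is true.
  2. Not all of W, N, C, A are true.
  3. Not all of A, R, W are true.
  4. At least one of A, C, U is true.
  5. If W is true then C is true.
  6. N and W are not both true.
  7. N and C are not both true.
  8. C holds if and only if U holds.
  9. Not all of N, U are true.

U=F, R=T, W=F, H=F, A=T, C=F, N=T

  (1) {H, N}: 1 true — exactly one ✓
  (2) {W, N, C, A}: 2/4 true — not all ✓
  (3) {A, R, W}: 2/3 true — not all ✓
  (4) {A, C, U}: 1 true — at least one ✓
  (5) W=F ⇒ C: vacuous ✓
  (6) N=T, W=F — not both ✓
  (7) N=T, C=F — not both ✓
  (8) C=F, U=F — same ✓
  (9) {N, U}: 1/2 true — not all ✓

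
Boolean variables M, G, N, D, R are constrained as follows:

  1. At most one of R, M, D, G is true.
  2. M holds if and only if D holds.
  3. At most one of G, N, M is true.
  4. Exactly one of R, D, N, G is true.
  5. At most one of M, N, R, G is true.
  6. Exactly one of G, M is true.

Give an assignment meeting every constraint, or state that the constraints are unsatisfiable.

M = False; G = True; N = False; D = False; R = False

  (1) {R, M, D, G}: 1 true — at most one ✓
  (2) M=F, D=F — same ✓
  (3) {G, N, M}: 1 true — at most one ✓
  (4) {R, D, N, G}: 1 true — exactly one ✓
  (5) {M, N, R, G}: 1 true — at most one ✓
  (6) {G, M}: 1 true — exactly one ✓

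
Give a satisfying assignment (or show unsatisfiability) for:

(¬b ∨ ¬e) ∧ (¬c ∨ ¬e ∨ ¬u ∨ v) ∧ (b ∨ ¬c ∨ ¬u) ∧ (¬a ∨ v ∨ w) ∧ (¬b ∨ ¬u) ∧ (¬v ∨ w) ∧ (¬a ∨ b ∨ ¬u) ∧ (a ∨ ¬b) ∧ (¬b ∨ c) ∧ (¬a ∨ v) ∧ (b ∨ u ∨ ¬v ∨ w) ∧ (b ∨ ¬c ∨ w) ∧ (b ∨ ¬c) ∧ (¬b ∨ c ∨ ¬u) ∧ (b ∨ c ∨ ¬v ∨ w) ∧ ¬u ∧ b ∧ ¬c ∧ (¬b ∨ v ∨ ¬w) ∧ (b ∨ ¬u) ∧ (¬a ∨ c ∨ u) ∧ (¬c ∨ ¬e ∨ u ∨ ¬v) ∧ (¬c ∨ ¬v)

Case c = True:
  Clause (¬c) is falsified — contradiction.
Case c = False:
  (¬b ∨ c) forces b = False.
  Clause (b) is falsified — contradiction.
Both cases fail, so the formula is unsatisfiable.

Unsatisfiable — no assignment works.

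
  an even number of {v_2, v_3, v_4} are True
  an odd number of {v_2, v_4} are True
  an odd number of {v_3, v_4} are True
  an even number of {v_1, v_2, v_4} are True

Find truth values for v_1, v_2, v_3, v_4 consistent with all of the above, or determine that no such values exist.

v_1 = True; v_2 = True; v_3 = True; v_4 = False

{v_2, v_3, v_4}: 2 true → even ✓
{v_2, v_4}: 1 true → odd ✓
{v_3, v_4}: 1 true → odd ✓
{v_1, v_2, v_4}: 2 true → even ✓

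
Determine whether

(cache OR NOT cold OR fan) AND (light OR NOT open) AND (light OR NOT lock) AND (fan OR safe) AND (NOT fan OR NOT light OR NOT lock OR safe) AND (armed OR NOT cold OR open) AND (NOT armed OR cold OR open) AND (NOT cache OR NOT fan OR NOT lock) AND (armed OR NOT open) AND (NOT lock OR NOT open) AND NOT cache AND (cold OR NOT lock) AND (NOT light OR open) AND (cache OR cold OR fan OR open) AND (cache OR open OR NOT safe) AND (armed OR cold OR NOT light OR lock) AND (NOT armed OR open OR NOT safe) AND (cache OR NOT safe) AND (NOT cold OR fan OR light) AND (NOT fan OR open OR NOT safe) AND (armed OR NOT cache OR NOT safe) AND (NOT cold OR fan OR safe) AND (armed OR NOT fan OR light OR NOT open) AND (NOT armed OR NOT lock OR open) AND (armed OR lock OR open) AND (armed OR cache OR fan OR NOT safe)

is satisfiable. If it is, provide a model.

cache = False; lock = False; fan = True; cold = False; open = True; safe = False; armed = True; light = True

Unit clause (NOT cache) forces cache = False.
In (cache OR NOT safe) only NOT safe is left, so safe = False.
In (fan OR safe) only fan is left, so fan = True.
Try lock = True:
  (light OR NOT lock) forces light = True.
  clause (NOT fan OR NOT light OR NOT lock OR safe) is falsified — backtrack.
So lock = False.
Set cold = False.
Set open = True.
  then (light OR NOT open) forces light = True.
  then (armed OR NOT open) forces armed = True.
All clauses satisfied.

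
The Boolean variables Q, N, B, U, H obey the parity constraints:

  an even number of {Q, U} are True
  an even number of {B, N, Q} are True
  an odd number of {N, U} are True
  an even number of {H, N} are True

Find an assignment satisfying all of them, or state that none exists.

Q = False, N = True, B = True, U = False, H = True

{Q, U}: 0 true → even ✓
{B, N, Q}: 2 true → even ✓
{N, U}: 1 true → odd ✓
{H, N}: 2 true → even ✓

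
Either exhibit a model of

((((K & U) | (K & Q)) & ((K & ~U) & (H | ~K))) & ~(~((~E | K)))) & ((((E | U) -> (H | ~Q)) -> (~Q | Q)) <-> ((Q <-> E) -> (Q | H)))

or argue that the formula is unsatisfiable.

E: False; H: True; U: False; Q: True; K: True

  (((K & U) | (K & Q)) & ((K & ~U) & (H | ~K))) & ~(~((~E | K))) = True
    ((K & U) | (K & Q)) & ((K & ~U) & (H | ~K)) = True
      (K & U) | (K & Q) = True
        K & U = False
        K & Q = True
      (K & ~U) & (H | ~K) = True
        K & ~U = True
          ~U = True
        H | ~K = True
          ~K = False
    ~(~((~E | K))) = True
      ~((~E | K)) = False
        ~E | K = True
          ~E = True
  (((E | U) -> (H | ~Q)) -> (~Q | Q)) <-> ((Q <-> E) -> (Q | H)) = True
    ((E | U) -> (H | ~Q)) -> (~Q | Q) = True
      (E | U) -> (H | ~Q) = True
        E | U = False
        H | ~Q = True
          ~Q = False
      ~Q | Q = True
        ~Q = False
    (Q <-> E) -> (Q | H) = True
      Q <-> E = False
      Q | H = True
Both conjuncts True, so the formula holds.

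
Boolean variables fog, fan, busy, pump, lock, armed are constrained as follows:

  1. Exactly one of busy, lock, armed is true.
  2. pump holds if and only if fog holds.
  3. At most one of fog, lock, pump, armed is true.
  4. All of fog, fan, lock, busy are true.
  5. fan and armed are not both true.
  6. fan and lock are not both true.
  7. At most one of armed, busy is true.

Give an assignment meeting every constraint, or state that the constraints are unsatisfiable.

Unsatisfiable — no assignment works.

Case fog = True:
  (2) with fog=T forces pump = True.
  Constraint (3) is violated (fog=T, pump=T) — contradiction.
Case fog = False:
  Constraint (4) is violated (fog=F) — contradiction.
Both cases fail — unsatisfiable.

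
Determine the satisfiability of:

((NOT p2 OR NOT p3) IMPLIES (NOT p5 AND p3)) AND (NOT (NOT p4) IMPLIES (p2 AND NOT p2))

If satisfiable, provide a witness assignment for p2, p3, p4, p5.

p2: True; p3: True; p4: False; p5: True

  (NOT p2 OR NOT p3) IMPLIES (NOT p5 AND p3) = True
    NOT p2 OR NOT p3 = False
      NOT p2 = False
      NOT p3 = False
    NOT p5 AND p3 = False
      NOT p5 = False
  NOT (NOT p4) IMPLIES (p2 AND NOT p2) = True
    NOT (NOT p4) = False
      NOT p4 = True
    p2 AND NOT p2 = False
      NOT p2 = False
Both conjuncts True, so the formula holds.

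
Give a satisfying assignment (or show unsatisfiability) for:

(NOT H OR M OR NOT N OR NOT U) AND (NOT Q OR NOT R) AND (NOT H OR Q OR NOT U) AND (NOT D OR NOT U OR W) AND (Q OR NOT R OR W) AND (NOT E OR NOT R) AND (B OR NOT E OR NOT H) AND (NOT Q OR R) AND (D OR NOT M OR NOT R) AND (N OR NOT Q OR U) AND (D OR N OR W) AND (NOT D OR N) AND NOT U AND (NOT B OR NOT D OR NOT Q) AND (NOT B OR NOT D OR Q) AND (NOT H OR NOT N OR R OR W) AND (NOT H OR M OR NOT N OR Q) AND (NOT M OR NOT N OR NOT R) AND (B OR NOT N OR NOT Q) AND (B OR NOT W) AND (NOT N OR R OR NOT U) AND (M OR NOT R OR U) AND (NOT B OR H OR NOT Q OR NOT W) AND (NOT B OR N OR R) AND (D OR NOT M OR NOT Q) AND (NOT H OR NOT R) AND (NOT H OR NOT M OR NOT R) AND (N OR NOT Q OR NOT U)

Unit clause (NOT U) forces U = False.
Set E = True.
  then (NOT E OR NOT R) forces R = False.
  then (NOT Q OR R) forces Q = False.
Set D = True.
  then (NOT D OR N) forces N = True.
  then (NOT B OR NOT D OR Q) forces B = False.
  then (B OR NOT W) forces W = False.
  then (B OR NOT E OR NOT H) forces H = False.
Set M = True.
All clauses satisfied.

E = True, D = True, N = True, H = False, U = False, Q = False, R = False, W = False, M = True, B = False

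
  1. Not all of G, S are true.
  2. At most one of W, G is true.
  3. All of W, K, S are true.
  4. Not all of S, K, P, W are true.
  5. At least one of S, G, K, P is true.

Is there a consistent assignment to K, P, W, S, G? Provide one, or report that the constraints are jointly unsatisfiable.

K: True, P: False, W: True, S: True, G: False

  (1) {G, S}: 1/2 true — not all ✓
  (2) {W, G}: 1 true — at most one ✓
  (3) {W, K, S}: all 3 true ✓
  (4) {S, K, P, W}: 3/4 true — not all ✓
  (5) {S, G, K, P}: 2 true — at least one ✓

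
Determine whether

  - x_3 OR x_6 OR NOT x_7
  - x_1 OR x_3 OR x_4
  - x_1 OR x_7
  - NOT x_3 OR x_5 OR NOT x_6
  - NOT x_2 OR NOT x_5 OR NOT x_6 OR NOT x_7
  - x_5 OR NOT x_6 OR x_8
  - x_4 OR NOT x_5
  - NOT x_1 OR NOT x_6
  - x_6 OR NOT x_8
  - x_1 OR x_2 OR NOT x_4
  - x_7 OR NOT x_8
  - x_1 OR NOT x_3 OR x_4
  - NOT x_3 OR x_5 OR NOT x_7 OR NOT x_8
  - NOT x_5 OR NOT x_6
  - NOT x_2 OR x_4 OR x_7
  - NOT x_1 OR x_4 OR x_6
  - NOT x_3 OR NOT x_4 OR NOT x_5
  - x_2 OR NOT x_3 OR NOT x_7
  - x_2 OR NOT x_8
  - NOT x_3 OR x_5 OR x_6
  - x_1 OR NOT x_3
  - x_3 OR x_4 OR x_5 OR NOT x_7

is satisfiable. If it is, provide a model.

Set x_1 = True.
  then (NOT x_1 OR NOT x_6) forces x_6 = False.
  then (x_6 OR NOT x_8) forces x_8 = False.
  then (NOT x_1 OR x_4 OR x_6) forces x_4 = True.
Set x_2 = True.
Try x_3 = True:
  (NOT x_3 OR NOT x_4 OR NOT x_5) forces x_5 = False.
  clause (NOT x_3 OR x_5 OR x_6) is falsified — backtrack.
So x_3 = False.
  then (x_3 OR x_6 OR NOT x_7) forces x_7 = False.
Set x_5 = False.
All clauses satisfied.

x_1 = True, x_2 = True, x_3 = False, x_4 = True, x_5 = False, x_6 = False, x_7 = False, x_8 = False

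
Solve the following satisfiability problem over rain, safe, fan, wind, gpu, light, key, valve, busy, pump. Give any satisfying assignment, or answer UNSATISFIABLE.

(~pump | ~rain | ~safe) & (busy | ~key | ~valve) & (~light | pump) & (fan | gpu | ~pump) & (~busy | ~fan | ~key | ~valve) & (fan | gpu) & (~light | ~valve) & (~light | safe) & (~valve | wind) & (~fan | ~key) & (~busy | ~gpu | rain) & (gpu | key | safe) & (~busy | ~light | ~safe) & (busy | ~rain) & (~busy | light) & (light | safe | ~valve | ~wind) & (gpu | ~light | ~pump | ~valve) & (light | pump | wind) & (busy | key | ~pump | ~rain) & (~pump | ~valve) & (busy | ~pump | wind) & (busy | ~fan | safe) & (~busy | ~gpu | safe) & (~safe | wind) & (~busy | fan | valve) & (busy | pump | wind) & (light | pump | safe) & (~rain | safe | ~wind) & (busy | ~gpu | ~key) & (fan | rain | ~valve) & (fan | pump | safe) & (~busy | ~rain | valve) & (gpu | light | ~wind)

Try rain = True:
  (busy | ~rain) forces busy = True.
  (~busy | light) forces light = True.
  (~light | pump) forces pump = True.
  (~pump | ~rain | ~safe) forces safe = False.
  clause (~light | safe) is falsified — backtrack.
So rain = False.
Set safe = False.
  then (~light | safe) forces light = False.
  then (~busy | light) forces busy = False.
  then (busy | ~fan | safe) forces fan = False.
  then (light | pump | safe) forces pump = True.
  then (fan | rain | ~valve) forces valve = False.
  then (fan | gpu | ~pump) forces gpu = True.
  then (busy | ~pump | wind) forces wind = True.
  then (busy | ~gpu | ~key) forces key = False.
All clauses satisfied.

rain = False, safe = False, fan = False, wind = True, gpu = True, light = False, key = False, valve = False, busy = False, pump = True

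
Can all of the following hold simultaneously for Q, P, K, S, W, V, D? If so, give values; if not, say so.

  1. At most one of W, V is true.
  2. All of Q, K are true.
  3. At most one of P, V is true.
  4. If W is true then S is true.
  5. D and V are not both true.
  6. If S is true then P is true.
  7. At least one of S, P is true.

Q = True; P = True; K = True; S = False; W = False; V = False; D = False

  (1) {W, V}: 0 true — at most one ✓
  (2) {Q, K}: all 2 true ✓
  (3) {P, V}: 1 true — at most one ✓
  (4) W=F ⇒ S: vacuous ✓
  (5) D=F, V=F — not both ✓
  (6) S=F ⇒ P: vacuous ✓
  (7) {S, P}: 1 true — at least one ✓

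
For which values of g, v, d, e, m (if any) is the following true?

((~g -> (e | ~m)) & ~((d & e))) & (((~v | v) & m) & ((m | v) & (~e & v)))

g: True; v: True; d: True; e: False; m: True

  (~g -> (e | ~m)) & ~((d & e)) = True
    ~g -> (e | ~m) = True
      ~g = False
      e | ~m = False
        ~m = False
    ~((d & e)) = True
      d & e = False
  ((~v | v) & m) & ((m | v) & (~e & v)) = True
    (~v | v) & m = True
      ~v | v = True
        ~v = False
    (m | v) & (~e & v) = True
      m | v = True
      ~e & v = True
        ~e = True
Both conjuncts True, so the formula holds.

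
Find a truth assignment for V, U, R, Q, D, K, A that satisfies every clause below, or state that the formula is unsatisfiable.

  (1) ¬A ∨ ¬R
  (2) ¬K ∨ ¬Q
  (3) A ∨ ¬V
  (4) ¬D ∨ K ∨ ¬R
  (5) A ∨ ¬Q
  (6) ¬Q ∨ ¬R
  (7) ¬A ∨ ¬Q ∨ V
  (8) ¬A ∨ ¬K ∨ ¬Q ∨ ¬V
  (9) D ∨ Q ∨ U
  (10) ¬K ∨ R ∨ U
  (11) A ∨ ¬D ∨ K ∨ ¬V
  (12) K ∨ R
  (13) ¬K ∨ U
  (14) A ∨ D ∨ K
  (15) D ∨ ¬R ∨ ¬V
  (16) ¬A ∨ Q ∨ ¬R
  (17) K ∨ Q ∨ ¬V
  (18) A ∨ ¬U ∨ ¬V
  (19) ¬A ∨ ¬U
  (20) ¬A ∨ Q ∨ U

V = False, U = True, R = False, Q = False, D = True, K = True, A = False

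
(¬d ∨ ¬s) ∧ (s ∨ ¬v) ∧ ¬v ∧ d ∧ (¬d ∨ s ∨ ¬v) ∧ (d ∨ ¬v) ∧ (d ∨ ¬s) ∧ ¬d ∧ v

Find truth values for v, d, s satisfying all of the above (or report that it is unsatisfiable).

Unsatisfiable

Case v = True:
  Clause (¬v) is falsified — contradiction.
Case v = False:
  Clause (v) is falsified — contradiction.
Both cases fail, so the formula is unsatisfiable.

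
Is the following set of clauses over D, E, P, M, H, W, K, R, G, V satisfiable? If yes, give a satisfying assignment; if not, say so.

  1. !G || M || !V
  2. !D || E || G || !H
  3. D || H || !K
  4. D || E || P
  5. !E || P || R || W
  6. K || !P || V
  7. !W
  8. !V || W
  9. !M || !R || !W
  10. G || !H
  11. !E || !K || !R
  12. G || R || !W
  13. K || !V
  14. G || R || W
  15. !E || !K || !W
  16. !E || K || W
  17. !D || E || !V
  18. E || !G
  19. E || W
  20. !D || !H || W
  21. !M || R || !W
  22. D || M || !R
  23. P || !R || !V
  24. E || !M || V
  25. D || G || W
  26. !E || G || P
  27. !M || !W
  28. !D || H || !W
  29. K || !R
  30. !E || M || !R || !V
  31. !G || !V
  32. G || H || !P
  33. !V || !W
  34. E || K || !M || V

Unit clause (!W) forces W = False.
In (!V || W) only !V is left, so V = False.
In (E || W) only E is left, so E = True.
In (!E || K || W) only K is left, so K = True.
In (!E || !K || !R) only !R is left, so R = False.
In (G || R || W) only G is left, so G = True.
In (!E || P || R || W) only P is left, so P = True.
Set D = True.
  then (!D || !H || W) forces H = False.
Set M = False.
All clauses satisfied.

D: True; E: True; P: True; M: False; H: False; W: False; K: True; R: False; G: True; V: False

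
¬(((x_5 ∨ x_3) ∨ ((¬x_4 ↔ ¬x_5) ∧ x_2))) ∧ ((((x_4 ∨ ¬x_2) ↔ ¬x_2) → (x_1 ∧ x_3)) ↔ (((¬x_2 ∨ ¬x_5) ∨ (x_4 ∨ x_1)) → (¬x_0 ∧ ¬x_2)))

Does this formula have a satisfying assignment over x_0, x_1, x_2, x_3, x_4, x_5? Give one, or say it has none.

x_0 = True, x_1 = True, x_2 = False, x_3 = False, x_4 = True, x_5 = False

  ¬(((x_5 ∨ x_3) ∨ ((¬x_4 ↔ ¬x_5) ∧ x_2))) = True
    (x_5 ∨ x_3) ∨ ((¬x_4 ↔ ¬x_5) ∧ x_2) = False
      x_5 ∨ x_3 = False
      (¬x_4 ↔ ¬x_5) ∧ x_2 = False
        ¬x_4 ↔ ¬x_5 = False
          ¬x_4 = False
          ¬x_5 = True
  (((x_4 ∨ ¬x_2) ↔ ¬x_2) → (x_1 ∧ x_3)) ↔ (((¬x_2 ∨ ¬x_5) ∨ (x_4 ∨ x_1)) → (¬x_0 ∧ ¬x_2)) = True
    ((x_4 ∨ ¬x_2) ↔ ¬x_2) → (x_1 ∧ x_3) = False
      (x_4 ∨ ¬x_2) ↔ ¬x_2 = True
        x_4 ∨ ¬x_2 = True
          ¬x_2 = True
        ¬x_2 = True
      x_1 ∧ x_3 = False
    ((¬x_2 ∨ ¬x_5) ∨ (x_4 ∨ x_1)) → (¬x_0 ∧ ¬x_2) = False
      (¬x_2 ∨ ¬x_5) ∨ (x_4 ∨ x_1) = True
        ¬x_2 ∨ ¬x_5 = True
          ¬x_2 = True
          ¬x_5 = True
        x_4 ∨ x_1 = True
      ¬x_0 ∧ ¬x_2 = False
        ¬x_0 = False
        ¬x_2 = True
Both conjuncts True, so the formula holds.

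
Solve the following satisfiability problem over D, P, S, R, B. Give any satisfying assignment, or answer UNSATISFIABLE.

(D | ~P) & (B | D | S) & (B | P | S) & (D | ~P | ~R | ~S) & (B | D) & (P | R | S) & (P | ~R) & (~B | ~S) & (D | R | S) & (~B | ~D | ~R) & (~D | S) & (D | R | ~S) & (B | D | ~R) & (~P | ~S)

D = True, P = False, S = True, R = False, B = False

Set D = True.
  then (~D | S) forces S = True.
  then (~P | ~S) forces P = False.
  then (P | ~R) forces R = False.
  then (~B | ~S) forces B = False.
All clauses satisfied.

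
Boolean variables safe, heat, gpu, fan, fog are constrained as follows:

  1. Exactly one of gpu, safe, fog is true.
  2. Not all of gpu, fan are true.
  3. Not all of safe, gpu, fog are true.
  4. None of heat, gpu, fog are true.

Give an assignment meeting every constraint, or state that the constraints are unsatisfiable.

safe = True; heat = False; gpu = False; fan = True; fog = False

  (1) {gpu, safe, fog}: 1 true — exactly one ✓
  (2) {gpu, fan}: 1/2 true — not all ✓
  (3) {safe, gpu, fog}: 1/3 true — not all ✓
  (4) {heat, gpu, fog}: 0 true — none ✓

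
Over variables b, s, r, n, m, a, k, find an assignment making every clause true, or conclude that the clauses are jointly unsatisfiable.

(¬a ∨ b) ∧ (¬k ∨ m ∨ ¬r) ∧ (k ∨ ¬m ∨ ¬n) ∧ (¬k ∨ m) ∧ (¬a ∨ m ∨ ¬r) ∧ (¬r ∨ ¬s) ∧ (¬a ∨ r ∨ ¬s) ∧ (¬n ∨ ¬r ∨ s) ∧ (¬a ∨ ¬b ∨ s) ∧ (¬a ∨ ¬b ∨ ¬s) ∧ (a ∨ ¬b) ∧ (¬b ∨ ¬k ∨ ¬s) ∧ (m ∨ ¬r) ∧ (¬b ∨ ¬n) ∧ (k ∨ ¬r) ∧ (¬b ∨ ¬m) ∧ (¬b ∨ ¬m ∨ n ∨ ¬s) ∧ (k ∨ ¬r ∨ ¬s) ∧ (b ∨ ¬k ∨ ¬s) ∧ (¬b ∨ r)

b = False, s = True, r = False, n = True, m = False, a = False, k = False

Try b = True:
  (a ∨ ¬b) forces a = True.
  (¬a ∨ ¬b ∨ s) forces s = True.
  clause (¬a ∨ ¬b ∨ ¬s) is falsified — backtrack.
So b = False.
  then (¬a ∨ b) forces a = False.
Set s = True.
  then (¬r ∨ ¬s) forces r = False.
  then (b ∨ ¬k ∨ ¬s) forces k = False.
Set n = True.
  then (k ∨ ¬m ∨ ¬n) forces m = False.
All clauses satisfied.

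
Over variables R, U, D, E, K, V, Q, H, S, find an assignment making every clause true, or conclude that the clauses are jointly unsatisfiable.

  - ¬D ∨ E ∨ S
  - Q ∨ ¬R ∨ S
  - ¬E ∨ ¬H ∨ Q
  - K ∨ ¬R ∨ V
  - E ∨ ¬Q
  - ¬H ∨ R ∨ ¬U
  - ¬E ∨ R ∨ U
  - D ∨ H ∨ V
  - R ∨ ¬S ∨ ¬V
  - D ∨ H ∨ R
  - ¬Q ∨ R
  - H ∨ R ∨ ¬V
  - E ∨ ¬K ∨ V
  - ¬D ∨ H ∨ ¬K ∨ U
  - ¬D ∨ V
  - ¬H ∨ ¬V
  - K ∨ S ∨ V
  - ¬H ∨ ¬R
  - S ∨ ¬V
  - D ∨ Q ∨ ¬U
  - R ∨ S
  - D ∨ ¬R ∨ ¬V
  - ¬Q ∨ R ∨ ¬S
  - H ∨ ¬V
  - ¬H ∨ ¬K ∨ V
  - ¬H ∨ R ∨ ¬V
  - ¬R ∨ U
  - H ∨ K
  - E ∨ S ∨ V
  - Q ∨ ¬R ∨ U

R = False, U = False, D = False, E = False, K = False, V = False, Q = False, H = True, S = True

Set R = False.
  then (¬Q ∨ R) forces Q = False.
  then (R ∨ S) forces S = True.
  then (R ∨ ¬S ∨ ¬V) forces V = False.
  then (¬D ∨ V) forces D = False.
  then (D ∨ Q ∨ ¬U) forces U = False.
  then (¬E ∨ R ∨ U) forces E = False.
  then (D ∨ H ∨ V) forces H = True.
  then (E ∨ ¬K ∨ V) forces K = False.
All clauses satisfied.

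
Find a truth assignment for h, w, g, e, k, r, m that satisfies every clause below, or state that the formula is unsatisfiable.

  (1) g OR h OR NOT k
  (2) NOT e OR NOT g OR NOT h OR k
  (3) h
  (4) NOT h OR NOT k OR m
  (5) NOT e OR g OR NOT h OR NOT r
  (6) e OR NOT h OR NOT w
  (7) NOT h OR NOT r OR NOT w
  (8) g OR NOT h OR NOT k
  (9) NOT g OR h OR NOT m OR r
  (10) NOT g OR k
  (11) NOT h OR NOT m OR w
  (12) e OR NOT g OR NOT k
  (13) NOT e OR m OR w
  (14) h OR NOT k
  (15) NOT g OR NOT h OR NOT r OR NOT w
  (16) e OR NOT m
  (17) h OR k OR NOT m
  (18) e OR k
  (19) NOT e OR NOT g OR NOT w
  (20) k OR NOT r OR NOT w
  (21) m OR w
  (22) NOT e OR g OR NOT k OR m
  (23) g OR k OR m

h: True, w: True, g: False, e: True, k: False, r: False, m: True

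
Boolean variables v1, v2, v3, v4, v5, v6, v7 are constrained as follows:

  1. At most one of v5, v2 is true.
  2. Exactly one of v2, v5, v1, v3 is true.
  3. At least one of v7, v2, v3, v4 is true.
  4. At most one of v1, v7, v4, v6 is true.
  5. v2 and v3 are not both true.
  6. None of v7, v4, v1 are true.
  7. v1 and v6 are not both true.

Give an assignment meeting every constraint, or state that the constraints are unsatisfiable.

v1 = False, v2 = False, v3 = True, v4 = False, v5 = False, v6 = True, v7 = False

  (1) {v5, v2}: 0 true — at most one ✓
  (2) {v2, v5, v1, v3}: 1 true — exactly one ✓
  (3) {v7, v2, v3, v4}: 1 true — at least one ✓
  (4) {v1, v7, v4, v6}: 1 true — at most one ✓
  (5) v2=F, v3=T — not both ✓
  (6) {v7, v4, v1}: 0 true — none ✓
  (7) v1=F, v6=T — not both ✓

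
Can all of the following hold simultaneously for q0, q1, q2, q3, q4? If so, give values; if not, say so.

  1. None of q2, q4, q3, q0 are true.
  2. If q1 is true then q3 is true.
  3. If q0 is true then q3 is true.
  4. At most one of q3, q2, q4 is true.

q0 = False, q1 = False, q2 = False, q3 = False, q4 = False

  (1) {q2, q4, q3, q0}: 0 true — none ✓
  (2) q1=F ⇒ q3: vacuous ✓
  (3) q0=F ⇒ q3: vacuous ✓
  (4) {q3, q2, q4}: 0 true — at most one ✓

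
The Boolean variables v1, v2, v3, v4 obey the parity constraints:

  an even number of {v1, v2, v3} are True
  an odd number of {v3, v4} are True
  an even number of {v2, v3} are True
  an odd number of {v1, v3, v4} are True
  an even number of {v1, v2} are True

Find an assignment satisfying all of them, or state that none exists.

v1=F; v2=F; v3=F; v4=T

{v1, v2, v3}: 0 true → even ✓
{v3, v4}: 1 true → odd ✓
{v2, v3}: 0 true → even ✓
{v1, v3, v4}: 1 true → odd ✓
{v1, v2}: 0 true → even ✓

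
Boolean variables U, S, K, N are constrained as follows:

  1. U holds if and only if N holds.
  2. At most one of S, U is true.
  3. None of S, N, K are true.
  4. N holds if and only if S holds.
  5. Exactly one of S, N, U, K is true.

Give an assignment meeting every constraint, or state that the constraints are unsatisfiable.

Unsatisfiable — no assignment works.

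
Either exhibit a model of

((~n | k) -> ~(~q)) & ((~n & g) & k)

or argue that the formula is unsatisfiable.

n = False, q = True, k = True, g = True

  (~n | k) -> ~(~q) = True
    ~n | k = True
      ~n = True
    ~(~q) = True
      ~q = False
  (~n & g) & k = True
    ~n & g = True
      ~n = True
Both conjuncts True, so the formula holds.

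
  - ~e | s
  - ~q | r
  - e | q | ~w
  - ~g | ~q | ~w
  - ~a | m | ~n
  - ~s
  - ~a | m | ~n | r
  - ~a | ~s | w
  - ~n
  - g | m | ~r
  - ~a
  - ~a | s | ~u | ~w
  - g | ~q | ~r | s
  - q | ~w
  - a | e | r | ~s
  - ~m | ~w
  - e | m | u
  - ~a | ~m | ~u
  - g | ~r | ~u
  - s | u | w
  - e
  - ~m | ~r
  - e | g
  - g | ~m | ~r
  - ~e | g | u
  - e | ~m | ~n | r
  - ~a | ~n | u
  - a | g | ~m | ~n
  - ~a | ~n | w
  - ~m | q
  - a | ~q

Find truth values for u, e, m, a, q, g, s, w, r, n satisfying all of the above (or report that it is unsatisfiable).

Case e = True:
  (~e | s) forces s = True.
  Clause (~s) is falsified — contradiction.
Case e = False:
  Clause (e) is falsified — contradiction.
Both cases fail, so the formula is unsatisfiable.

Unsatisfiable — no assignment works.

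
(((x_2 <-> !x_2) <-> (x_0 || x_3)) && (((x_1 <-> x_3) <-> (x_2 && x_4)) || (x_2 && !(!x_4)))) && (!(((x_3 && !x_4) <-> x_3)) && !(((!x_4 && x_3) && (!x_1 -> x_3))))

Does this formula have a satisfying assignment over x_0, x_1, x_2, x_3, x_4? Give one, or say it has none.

Case x_3 = True: the formula simplifies to ((x_2 <-> !x_2) && ((x_1 <-> (x_2 && x_4)) || (x_2 && !(!x_4)))) && (!(!x_4) && !(!x_4)).
  x_2 = True: the conjunct x_2 <-> !x_2 becomes True <-> !True = False.
  x_2 = False: the conjunct x_2 <-> !x_2 becomes False <-> !False = False.
Case x_3 = False: the conjunct !(((x_3 && !x_4) <-> x_3)) becomes !((False <-> False)) = False.
Both cases fail — unsatisfiable.

Unsatisfiable — no assignment works.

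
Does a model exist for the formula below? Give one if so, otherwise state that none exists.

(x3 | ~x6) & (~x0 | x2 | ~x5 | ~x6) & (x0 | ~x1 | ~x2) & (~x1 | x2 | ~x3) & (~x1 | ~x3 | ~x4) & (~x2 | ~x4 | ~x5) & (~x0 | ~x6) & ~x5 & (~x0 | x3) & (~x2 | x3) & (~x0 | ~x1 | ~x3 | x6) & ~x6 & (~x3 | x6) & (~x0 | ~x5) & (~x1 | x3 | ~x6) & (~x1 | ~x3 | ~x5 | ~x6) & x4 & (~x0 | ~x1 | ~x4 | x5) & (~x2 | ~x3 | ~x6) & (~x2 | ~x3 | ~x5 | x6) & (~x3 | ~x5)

x0: False, x1: True, x2: False, x3: False, x4: True, x5: False, x6: False

Unit clause (~x5) forces x5 = False.
Unit clause (~x6) forces x6 = False.
In (~x3 | x6) only ~x3 is left, so x3 = False.
Unit clause (x4) forces x4 = True.
In (~x0 | x3) only ~x0 is left, so x0 = False.
In (~x2 | x3) only ~x2 is left, so x2 = False.
Set x1 = True.
All clauses satisfied.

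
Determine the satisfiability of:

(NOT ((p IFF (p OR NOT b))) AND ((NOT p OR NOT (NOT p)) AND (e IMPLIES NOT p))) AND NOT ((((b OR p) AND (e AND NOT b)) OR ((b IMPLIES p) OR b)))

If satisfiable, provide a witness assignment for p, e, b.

No satisfying assignment exists.

The conjunct NOT ((((b OR p) AND (e AND NOT b)) OR ((b IMPLIES p) OR b))) is unsatisfiable on its own:
  p=F, e=F, b=F: evaluates to False.
  p=F, e=F, b=T: evaluates to False.
  p=F, e=T, b=F: evaluates to False.
  p=F, e=T, b=T: evaluates to False.
  p=T, e=F, b=F: evaluates to False.
  p=T, e=F, b=T: evaluates to False.
  p=T, e=T, b=F: evaluates to False.
  p=T, e=T, b=T: evaluates to False.
So the whole conjunction is unsatisfiable.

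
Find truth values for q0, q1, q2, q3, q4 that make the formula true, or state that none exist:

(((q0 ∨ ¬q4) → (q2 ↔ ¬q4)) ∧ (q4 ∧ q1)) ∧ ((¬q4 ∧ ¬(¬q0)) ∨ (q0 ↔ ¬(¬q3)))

q0 = False; q1 = True; q2 = False; q3 = False; q4 = True

  ((q0 ∨ ¬q4) → (q2 ↔ ¬q4)) ∧ (q4 ∧ q1) = True
    (q0 ∨ ¬q4) → (q2 ↔ ¬q4) = True
      q0 ∨ ¬q4 = False
        ¬q4 = False
      q2 ↔ ¬q4 = True
        ¬q4 = False
    q4 ∧ q1 = True
  (¬q4 ∧ ¬(¬q0)) ∨ (q0 ↔ ¬(¬q3)) = True
    ¬q4 ∧ ¬(¬q0) = False
      ¬q4 = False
      ¬(¬q0) = False
        ¬q0 = True
    q0 ↔ ¬(¬q3) = True
      ¬(¬q3) = False
        ¬q3 = True
Both conjuncts True, so the formula holds.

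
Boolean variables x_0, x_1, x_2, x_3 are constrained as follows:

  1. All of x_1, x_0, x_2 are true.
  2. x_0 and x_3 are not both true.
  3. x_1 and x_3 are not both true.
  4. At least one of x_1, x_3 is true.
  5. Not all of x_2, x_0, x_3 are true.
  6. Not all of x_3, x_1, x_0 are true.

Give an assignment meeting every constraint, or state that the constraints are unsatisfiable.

x_0=T; x_1=T; x_2=T; x_3=F

  (1) {x_1, x_0, x_2}: all 3 true ✓
  (2) x_0=T, x_3=F — not both ✓
  (3) x_1=T, x_3=F — not both ✓
  (4) {x_1, x_3}: 1 true — at least one ✓
  (5) {x_2, x_0, x_3}: 2/3 true — not all ✓
  (6) {x_3, x_1, x_0}: 2/3 true — not all ✓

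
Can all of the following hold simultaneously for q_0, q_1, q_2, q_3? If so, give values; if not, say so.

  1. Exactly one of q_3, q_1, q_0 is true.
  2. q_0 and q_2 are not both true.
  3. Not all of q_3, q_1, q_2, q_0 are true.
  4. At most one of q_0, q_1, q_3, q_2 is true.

q_0: False; q_1: True; q_2: False; q_3: False

  (1) {q_3, q_1, q_0}: 1 true — exactly one ✓
  (2) q_0=F, q_2=F — not both ✓
  (3) {q_3, q_1, q_2, q_0}: 1/4 true — not all ✓
  (4) {q_0, q_1, q_3, q_2}: 1 true — at most one ✓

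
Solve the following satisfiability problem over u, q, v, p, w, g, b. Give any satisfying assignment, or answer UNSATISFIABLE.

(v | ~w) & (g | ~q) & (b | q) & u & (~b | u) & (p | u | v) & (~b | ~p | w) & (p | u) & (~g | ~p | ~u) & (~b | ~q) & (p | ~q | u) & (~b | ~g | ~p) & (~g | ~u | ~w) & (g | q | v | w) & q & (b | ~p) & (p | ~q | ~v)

u = True; q = True; v = False; p = False; w = False; g = True; b = False

Unit clause (u) forces u = True.
Unit clause (q) forces q = True.
In (g | ~q) only g is left, so g = True.
In (~g | ~p | ~u) only ~p is left, so p = False.
In (~b | ~q) only ~b is left, so b = False.
In (~g | ~u | ~w) only ~w is left, so w = False.
In (p | ~q | ~v) only ~v is left, so v = False.
All clauses satisfied.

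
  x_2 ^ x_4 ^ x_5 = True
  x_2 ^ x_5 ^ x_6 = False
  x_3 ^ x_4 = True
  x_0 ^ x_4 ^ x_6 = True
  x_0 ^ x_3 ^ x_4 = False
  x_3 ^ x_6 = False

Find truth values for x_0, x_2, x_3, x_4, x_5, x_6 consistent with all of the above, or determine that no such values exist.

Adding constraints 1, 2, 3, 4, 5 mod 2: every variable appears an even number of times on the left, so the left side is 0.
But the right sides sum to 1 (mod 2). 0 ≠ 1 — the system is inconsistent.

No satisfying assignment exists.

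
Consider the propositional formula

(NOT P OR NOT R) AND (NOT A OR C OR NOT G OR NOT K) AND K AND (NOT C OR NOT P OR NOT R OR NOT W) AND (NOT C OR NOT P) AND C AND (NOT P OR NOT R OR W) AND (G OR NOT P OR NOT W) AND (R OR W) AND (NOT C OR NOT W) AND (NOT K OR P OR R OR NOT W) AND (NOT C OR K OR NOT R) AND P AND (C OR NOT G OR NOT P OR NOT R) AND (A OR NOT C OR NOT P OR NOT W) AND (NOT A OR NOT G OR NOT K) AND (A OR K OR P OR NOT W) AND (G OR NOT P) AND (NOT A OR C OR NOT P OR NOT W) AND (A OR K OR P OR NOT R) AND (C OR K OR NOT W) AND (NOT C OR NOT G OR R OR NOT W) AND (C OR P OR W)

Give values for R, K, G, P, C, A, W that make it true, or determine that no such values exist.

The formula is unsatisfiable.

Case K = True:
  (C) forces C = True.
  (NOT C OR NOT P) forces P = False.
  Clause (P) is falsified — contradiction.
Case K = False:
  Clause (K) is falsified — contradiction.
Both cases fail, so the formula is unsatisfiable.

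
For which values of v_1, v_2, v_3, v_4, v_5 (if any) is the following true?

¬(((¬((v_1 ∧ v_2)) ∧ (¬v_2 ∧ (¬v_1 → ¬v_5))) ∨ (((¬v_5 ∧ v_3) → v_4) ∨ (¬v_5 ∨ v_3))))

Case v_3 = True: the formula becomes ¬(((¬((v_1 ∧ v_2)) ∧ (¬v_2 ∧ (¬v_1 → ¬v_5))) ∨ True)) = False.
Case v_3 = False: the formula becomes ¬(((¬((v_1 ∧ v_2)) ∧ (¬v_2 ∧ (¬v_1 → ¬v_5))) ∨ True)) = False.
Both cases fail — unsatisfiable.

The formula is unsatisfiable.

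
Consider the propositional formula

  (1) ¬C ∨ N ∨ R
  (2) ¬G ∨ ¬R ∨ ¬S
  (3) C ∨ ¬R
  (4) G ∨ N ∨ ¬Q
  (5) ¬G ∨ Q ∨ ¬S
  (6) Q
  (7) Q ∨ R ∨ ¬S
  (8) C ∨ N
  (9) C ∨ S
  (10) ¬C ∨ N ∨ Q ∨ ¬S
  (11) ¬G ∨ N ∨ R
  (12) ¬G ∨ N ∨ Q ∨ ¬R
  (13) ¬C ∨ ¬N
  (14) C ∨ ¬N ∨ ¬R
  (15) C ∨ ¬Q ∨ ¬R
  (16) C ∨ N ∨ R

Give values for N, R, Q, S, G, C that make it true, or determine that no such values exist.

Unit clause (Q) forces Q = True.
Set N = True.
  then (¬C ∨ ¬N) forces C = False.
  then (C ∨ ¬N ∨ ¬R) forces R = False.
  then (C ∨ S) forces S = True.
Set G = False.
All clauses satisfied.

N = True, R = False, Q = True, S = True, G = False, C = False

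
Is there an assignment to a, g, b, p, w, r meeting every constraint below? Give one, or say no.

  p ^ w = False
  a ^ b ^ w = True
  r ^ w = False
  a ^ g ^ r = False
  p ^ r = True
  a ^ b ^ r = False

UNSATISFIABLE

Adding constraints 1, 3, 5 mod 2: every variable appears an even number of times on the left, so the left side is 0.
But the right sides sum to 1 (mod 2). 0 ≠ 1 — the system is inconsistent.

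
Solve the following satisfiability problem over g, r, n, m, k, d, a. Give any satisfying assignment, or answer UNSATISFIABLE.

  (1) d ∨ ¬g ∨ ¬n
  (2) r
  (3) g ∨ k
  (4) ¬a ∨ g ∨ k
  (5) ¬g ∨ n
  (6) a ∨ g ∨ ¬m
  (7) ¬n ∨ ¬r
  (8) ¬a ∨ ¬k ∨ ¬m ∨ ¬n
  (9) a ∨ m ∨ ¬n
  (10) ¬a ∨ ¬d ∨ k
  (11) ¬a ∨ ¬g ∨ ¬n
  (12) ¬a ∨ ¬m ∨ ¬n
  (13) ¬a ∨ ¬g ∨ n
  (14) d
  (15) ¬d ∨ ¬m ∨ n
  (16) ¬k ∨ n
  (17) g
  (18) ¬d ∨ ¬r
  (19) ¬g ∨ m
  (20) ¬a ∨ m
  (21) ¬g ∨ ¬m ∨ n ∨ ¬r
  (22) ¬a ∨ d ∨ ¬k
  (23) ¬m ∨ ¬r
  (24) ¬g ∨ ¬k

Case d = True:
  (r) forces r = True.
  Clause (¬d ∨ ¬r) is falsified — contradiction.
Case d = False:
  Clause (d) is falsified — contradiction.
Both cases fail, so the formula is unsatisfiable.

The formula is unsatisfiable.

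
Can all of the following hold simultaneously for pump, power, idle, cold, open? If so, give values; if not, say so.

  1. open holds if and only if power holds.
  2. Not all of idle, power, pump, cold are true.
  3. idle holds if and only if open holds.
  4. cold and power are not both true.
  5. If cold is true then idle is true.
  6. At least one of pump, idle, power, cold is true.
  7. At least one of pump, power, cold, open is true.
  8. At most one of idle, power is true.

pump = True, power = False, idle = False, cold = False, open = False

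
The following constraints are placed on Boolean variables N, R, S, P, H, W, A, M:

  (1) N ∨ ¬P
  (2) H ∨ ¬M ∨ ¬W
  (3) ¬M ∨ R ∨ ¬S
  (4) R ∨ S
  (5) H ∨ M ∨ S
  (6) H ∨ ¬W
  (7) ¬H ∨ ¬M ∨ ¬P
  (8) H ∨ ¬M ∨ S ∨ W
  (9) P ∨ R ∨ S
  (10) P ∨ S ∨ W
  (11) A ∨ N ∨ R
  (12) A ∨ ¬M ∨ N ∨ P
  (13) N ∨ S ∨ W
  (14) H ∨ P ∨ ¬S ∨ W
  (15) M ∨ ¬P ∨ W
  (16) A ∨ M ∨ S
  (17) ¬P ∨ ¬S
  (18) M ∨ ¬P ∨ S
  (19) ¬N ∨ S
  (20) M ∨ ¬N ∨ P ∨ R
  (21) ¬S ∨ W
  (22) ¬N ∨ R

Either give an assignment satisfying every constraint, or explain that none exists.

N = False, R = False, S = True, P = False, H = True, W = True, A = True, M = False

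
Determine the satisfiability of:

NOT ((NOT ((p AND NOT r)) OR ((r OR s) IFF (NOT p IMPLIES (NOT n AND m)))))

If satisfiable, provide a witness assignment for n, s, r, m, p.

n = True, s = False, r = False, m = False, p = True

  NOT ((NOT ((p AND NOT r)) OR ((r OR s) IFF (NOT p IMPLIES (NOT n AND m))))) = True
    NOT ((p AND NOT r)) OR ((r OR s) IFF (NOT p IMPLIES (NOT n AND m))) = False
      NOT ((p AND NOT r)) = False
        p AND NOT r = True
          NOT r = True
      (r OR s) IFF (NOT p IMPLIES (NOT n AND m)) = False
        r OR s = False
        NOT p IMPLIES (NOT n AND m) = True
          NOT p = False
          NOT n AND m = False
            NOT n = False
The formula evaluates to True.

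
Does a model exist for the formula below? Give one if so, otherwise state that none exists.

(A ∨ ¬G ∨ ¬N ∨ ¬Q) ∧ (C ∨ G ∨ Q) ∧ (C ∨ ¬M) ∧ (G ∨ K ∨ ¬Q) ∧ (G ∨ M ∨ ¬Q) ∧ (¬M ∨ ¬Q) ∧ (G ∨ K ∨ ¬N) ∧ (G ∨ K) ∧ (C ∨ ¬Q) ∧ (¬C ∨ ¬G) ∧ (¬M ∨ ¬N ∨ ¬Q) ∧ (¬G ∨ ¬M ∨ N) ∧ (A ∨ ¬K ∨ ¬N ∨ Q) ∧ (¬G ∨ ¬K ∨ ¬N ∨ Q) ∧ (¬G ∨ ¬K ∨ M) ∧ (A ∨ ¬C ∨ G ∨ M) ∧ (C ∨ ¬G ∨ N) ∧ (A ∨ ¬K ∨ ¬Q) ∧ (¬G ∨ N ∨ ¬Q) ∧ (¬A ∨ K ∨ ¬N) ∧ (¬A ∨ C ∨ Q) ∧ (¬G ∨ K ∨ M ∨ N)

Set G = False.
  then (G ∨ K) forces K = True.
Try Q = True:
  (G ∨ M ∨ ¬Q) forces M = True.
  clause (¬M ∨ ¬Q) is falsified — backtrack.
So Q = False.
  then (C ∨ G ∨ Q) forces C = True.
Set A = True.
Set N = True.
Set M = True.
All clauses satisfied.

G = False; Q = False; K = True; A = True; C = True; N = True; M = True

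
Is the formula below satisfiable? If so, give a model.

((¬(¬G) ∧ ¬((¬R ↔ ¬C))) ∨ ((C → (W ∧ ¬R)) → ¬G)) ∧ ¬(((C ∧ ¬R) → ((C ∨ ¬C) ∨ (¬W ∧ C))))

UNSATISFIABLE

The conjunct ¬(((C ∧ ¬R) → ((C ∨ ¬C) ∨ (¬W ∧ C)))) is unsatisfiable on its own:
  C=F, R=F, W=F: evaluates to False.
  C=F, R=F, W=T: evaluates to False.
  C=F, R=T, W=F: evaluates to False.
  C=F, R=T, W=T: evaluates to False.
  C=T, R=F, W=F: evaluates to False.
  C=T, R=F, W=T: evaluates to False.
  C=T, R=T, W=F: evaluates to False.
  C=T, R=T, W=T: evaluates to False.
So the whole conjunction is unsatisfiable.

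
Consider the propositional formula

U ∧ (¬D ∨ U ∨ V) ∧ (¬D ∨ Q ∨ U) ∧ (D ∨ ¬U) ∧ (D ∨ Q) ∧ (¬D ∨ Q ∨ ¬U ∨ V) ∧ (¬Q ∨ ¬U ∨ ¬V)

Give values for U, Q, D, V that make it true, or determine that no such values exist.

U: True; Q: True; D: True; V: False

Unit clause (U) forces U = True.
In (D ∨ ¬U) only D is left, so D = True.
Set Q = True.
  then (¬Q ∨ ¬U ∨ ¬V) forces V = False.
Check each clause:
  (U): U holds.
  (¬D ∨ U ∨ V): U holds.
  (¬D ∨ Q ∨ U): Q holds.
  (D ∨ ¬U): D holds.
  (D ∨ Q): D holds.
  (¬D ∨ Q ∨ ¬U ∨ V): Q holds.
  (¬Q ∨ ¬U ∨ ¬V): ¬V holds.
All clauses satisfied.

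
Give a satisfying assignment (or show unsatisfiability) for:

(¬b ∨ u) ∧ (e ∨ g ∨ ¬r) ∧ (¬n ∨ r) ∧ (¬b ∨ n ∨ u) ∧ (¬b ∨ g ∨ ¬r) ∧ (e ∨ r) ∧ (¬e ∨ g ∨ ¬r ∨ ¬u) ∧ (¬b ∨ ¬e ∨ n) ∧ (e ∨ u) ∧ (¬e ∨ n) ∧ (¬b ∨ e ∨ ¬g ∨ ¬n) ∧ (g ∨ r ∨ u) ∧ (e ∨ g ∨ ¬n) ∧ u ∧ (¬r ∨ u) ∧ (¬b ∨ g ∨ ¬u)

n = False, g = True, r = True, u = True, e = False, b = True

Unit clause (u) forces u = True.
Set n = False.
  then (¬e ∨ n) forces e = False.
  then (e ∨ r) forces r = True.
  then (e ∨ g ∨ ¬r) forces g = True.
Set b = True.
All clauses satisfied.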